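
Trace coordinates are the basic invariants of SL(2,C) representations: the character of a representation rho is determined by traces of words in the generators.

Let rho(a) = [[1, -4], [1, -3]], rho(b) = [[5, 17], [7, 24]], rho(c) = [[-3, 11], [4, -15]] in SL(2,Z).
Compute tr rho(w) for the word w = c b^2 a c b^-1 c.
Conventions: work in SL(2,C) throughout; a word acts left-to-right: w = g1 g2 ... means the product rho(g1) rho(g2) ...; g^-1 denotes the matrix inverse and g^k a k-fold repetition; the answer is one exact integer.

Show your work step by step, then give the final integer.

225889905

rho(c) = [[-3, 11], [4, -15]]
... * rho(b) = [[5, 17], [7, 24]]  ->  [[62, 213], [-85, -292]]
... * rho(b) = [[5, 17], [7, 24]]  ->  [[1801, 6166], [-2469, -8453]]
... * rho(a) = [[1, -4], [1, -3]]  ->  [[7967, -25702], [-10922, 35235]]
... * rho(c) = [[-3, 11], [4, -15]]  ->  [[-126709, 473167], [173706, -648667]]
... * rho(b^-1) = [[24, -17], [-7, 5]]  ->  [[-6353185, 4519888], [8709613, -6196337]]
... * rho(c) = [[-3, 11], [4, -15]]  ->  [[37139107, -137683355], [-50914187, 188750798]]
tr = 37139107 + 188750798 = 225889905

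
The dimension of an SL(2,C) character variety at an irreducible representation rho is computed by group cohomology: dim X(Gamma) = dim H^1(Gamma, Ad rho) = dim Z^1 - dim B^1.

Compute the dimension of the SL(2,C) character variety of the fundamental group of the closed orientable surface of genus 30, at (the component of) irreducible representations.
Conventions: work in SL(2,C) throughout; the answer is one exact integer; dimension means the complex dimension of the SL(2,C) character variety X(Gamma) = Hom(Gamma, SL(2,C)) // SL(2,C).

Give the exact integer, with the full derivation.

The genus-30 surface group: 2g = 60 generators, one relator prod [a_i, b_i].
Unconstrained cocycle data is one sl_2 vector per generator (180 dimensions), cut by the relator condition d_2(z) = 0.
d_2 is surjective at irreducible rho (its cokernel H^2 is dual to H^0 = 0), so dim Z^1 = 180 - 3 = 177.
Coboundaries contribute dim B^1 = 3 (injective at irreducible rho).
dim X = dim H^1 = 177 - 3 = 174.

174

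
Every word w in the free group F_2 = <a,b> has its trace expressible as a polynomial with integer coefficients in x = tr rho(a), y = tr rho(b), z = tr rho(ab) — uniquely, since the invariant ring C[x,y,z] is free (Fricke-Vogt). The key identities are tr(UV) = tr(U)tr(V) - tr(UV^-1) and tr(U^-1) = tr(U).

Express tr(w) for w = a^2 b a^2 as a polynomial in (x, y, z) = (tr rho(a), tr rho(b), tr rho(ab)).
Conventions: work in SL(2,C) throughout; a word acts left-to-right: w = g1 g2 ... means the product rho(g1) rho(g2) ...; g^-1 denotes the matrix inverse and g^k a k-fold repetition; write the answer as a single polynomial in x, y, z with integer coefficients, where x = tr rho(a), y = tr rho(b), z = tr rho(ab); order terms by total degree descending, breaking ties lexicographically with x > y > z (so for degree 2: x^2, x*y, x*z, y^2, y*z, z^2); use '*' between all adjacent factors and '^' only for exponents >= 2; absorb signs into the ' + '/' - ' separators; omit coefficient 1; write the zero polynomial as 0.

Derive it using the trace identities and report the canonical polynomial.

use: tr(a b a) = tr(a) tr(b a) - tr(b)   [square of a] = x*z - y
tr(a b a^2) = tr(a) tr(a b a) - tr(a b)   [square of a] = x^2*z - x*y - z
tr(a^2 b a^2) = tr(a) tr(a b a^2) - tr(a b a)   [square of a] = x^3*z - x^2*y - 2*x*z + y

x^3*z - x^2*y - 2*x*z + y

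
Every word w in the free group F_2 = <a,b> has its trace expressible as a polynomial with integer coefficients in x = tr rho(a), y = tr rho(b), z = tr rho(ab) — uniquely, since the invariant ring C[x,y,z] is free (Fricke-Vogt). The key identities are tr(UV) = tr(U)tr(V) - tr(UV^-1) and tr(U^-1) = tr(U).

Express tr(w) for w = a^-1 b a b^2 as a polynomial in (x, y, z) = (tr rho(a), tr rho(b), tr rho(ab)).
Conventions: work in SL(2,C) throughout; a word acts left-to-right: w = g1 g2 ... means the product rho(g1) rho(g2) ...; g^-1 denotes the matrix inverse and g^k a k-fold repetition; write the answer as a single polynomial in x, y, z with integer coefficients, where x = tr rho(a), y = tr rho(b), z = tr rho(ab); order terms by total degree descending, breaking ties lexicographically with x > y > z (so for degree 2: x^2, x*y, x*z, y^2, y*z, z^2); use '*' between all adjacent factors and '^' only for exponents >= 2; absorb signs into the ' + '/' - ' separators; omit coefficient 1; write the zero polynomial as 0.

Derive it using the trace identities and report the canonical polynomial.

so trace(b a b) = trace(b) trace(a b) - trace(a) = y*z - x
trace(b a b^2) = trace(b) trace(b a b) - trace(b a) = y^2*z - x*y - z
trace(a b a b) = trace(b a) trace(b a) - trace(1)   [split at repeated b] = z^2 - 2
trace(a b a) = trace(a) trace(b a) - trace(b) = x*z - y
trace(b a b^2 a) = trace(b) trace(a b a b) - trace(a b a) = y*z^2 - x*z - y
trace(a^-1 b a b^2) = trace(b a b^2) trace(a) - trace(b a b^2 a) = x*y^2*z - x^2*y - y*z^2 + y

x*y^2*z - x^2*y - y*z^2 + y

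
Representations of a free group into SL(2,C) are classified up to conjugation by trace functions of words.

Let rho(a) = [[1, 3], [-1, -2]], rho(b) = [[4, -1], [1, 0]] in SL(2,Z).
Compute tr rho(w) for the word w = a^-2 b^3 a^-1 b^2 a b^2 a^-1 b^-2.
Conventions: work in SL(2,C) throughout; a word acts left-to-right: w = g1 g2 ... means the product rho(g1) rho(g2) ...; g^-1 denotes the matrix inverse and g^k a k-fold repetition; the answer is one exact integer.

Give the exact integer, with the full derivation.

-10149356

rho(a^-1) = [[-2, -3], [1, 1]]
... * rho(a^-1) = [[-2, -3], [1, 1]]  ->  [[1, 3], [-1, -2]]
... * rho(b) = [[4, -1], [1, 0]]  ->  [[7, -1], [-6, 1]]
... * rho(b) = [[4, -1], [1, 0]]  ->  [[27, -7], [-23, 6]]
... * rho(b) = [[4, -1], [1, 0]]  ->  [[101, -27], [-86, 23]]
... * rho(a^-1) = [[-2, -3], [1, 1]]  ->  [[-229, -330], [195, 281]]
... * rho(b) = [[4, -1], [1, 0]]  ->  [[-1246, 229], [1061, -195]]
... * rho(b) = [[4, -1], [1, 0]]  ->  [[-4755, 1246], [4049, -1061]]
... * rho(a) = [[1, 3], [-1, -2]]  ->  [[-6001, -16757], [5110, 14269]]
... * rho(b) = [[4, -1], [1, 0]]  ->  [[-40761, 6001], [34709, -5110]]
... * rho(b) = [[4, -1], [1, 0]]  ->  [[-157043, 40761], [133726, -34709]]
... * rho(a^-1) = [[-2, -3], [1, 1]]  ->  [[354847, 511890], [-302161, -435887]]
... * rho(b^-1) = [[0, 1], [-1, 4]]  ->  [[-511890, 2402407], [435887, -2045709]]
... * rho(b^-1) = [[0, 1], [-1, 4]]  ->  [[-2402407, 9097738], [2045709, -7746949]]
tr = -2402407 + -7746949 = -10149356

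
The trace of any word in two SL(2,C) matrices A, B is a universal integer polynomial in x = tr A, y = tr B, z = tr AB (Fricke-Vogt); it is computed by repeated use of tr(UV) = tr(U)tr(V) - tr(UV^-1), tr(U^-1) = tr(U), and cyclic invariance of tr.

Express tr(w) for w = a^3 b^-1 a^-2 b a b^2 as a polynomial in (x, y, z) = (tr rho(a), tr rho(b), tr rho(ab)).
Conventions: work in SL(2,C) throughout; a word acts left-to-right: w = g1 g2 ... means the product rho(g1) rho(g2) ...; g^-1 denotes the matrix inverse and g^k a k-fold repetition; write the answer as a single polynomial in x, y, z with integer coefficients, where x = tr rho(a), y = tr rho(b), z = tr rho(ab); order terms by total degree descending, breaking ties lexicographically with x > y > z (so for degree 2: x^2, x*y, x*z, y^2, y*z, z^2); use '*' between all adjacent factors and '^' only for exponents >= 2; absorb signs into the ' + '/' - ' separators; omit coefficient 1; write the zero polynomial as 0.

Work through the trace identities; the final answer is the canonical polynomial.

tr(a b a) = tr(a)*tr(b a) - tr(b)  (reduce the a square) = x*z - y
use: tr(a^3 b) = tr(a)*tr(a b a) - tr(a b)  (reduce the a square) = x^2*z - x*y - z
use: tr(a^2) = tr(a)*tr(a) - tr(1)  (reduce the a square) = x^2 - 2
apply: tr(a^3) = tr(a)*tr(a^2) - tr(a)  (reduce the a square) = x^3 - 3*x
use: tr(b^2 a^3) = tr(b)*tr(a^3 b) - tr(a^3)  (reduce the b square) = x^2*y*z - x^3 - x*y^2 - y*z + 3*x
apply: tr(b^2 a^2) = tr(b)*tr(a^2 b) - tr(a^2)  (reduce the b square) = x*y*z - x^2 - y^2 + 2
tr(a b^2 a^3) = tr(a)*tr(b^2 a^3) - tr(b^2 a^2)  (reduce the a square) = x^3*y*z - x^4 - x^2*y^2 - 2*x*y*z + 4*x^2 + y^2 - 2
use: tr(b a b a) = tr(a b)*tr(a b) - tr(1)  (split on a) = z^2 - 2
tr(b a b) = tr(b)*tr(a b) - tr(a)  (reduce the b square) = y*z - x
tr(a b a b a) = tr(a)*tr(b a b a) - tr(b a b)  (reduce the a square) = x*z^2 - y*z - x
use: tr(b a b a^3) = tr(a)*tr(a b a b a) - tr(a b a b)  (reduce the a square) = x^2*z^2 - x*y*z - x^2 - z^2 + 2
tr(a^4 b a b) = tr(a)*tr(b a b a^3) - tr(b a b a^2)  (reduce the a square) = x^3*z^2 - x^2*y*z - x^3 - 2*x*z^2 + y*z + 3*x
tr(a^3 b a) = tr(a)*tr(a b a^2) - tr(a b a)  (reduce the a square) = x^3*z - x^2*y - 2*x*z + y
use: tr(a^4 b a) = tr(a)*tr(a^3 b a) - tr(a^3 b)  (reduce the a square) = x^4*z - x^3*y - 3*x^2*z + 2*x*y + z
tr(a b a b^2 a^3) = tr(b)*tr(a^4 b a b) - tr(a^4 b a)  (reduce the b square) = x^3*y*z^2 - x^4*z - x^2*y^2*z - 2*x*y*z^2 + 3*x^2*z + y^2*z + x*y - z
tr(a b a b a b) = tr(b a)*tr(b a b a) - tr(b^-1 a^-1)  (split on b) = z^3 - 3*z
tr(b a b a b^2 a) = tr(b)*tr(a b a b a b) - tr(a b a b a)  (reduce the b square) = y*z^3 - x*z^2 - 2*y*z + x
tr(b a b a b) = tr(b)*tr(a b a b) - tr(a b a)  (reduce the b square) = y*z^2 - x*z - y
tr(b a b a b^2) = tr(b)*tr(b a b a b) - tr(b a b a)  (reduce the b square) = y^2*z^2 - x*y*z - y^2 - z^2 + 2
use: tr(b a b a b^2 a^2) = tr(a)*tr(b a b a b^2 a) - tr(b a b a b^2)  (reduce the a square) = x*y*z^3 - x^2*z^2 - y^2*z^2 - x*y*z + x^2 + y^2 + z^2 - 2
tr(a b a b^2 a^3 b) = tr(a)*tr(b a b a b^2 a^2) - tr(b a b a b^2 a)  (reduce the a square) = x^2*y*z^3 - x^3*z^2 - x*y^2*z^2 - x^2*y*z - y*z^3 + x^3 + x*y^2 + 2*x*z^2 + 2*y*z - 3*x
tr(b a b^2 a^3 b^-1 a) = tr(a b a b^2 a^3)*tr(b) - tr(a b a b^2 a^3 b)  (eliminate b^-1) = x^3*y^2*z^2 - x^4*y*z - x^2*y^3*z - x^2*y*z^3 + x^3*z^2 - x*y^2*z^2 + 4*x^2*y*z + y^3*z + y*z^3 - x^3 - 2*x*z^2 - 3*y*z + 3*x
tr(b a b^2 a^3 b^-1 a^-1) = tr(b a b^2 a^3 b^-1)*tr(a) - tr(b a b^2 a^3 b^-1 a)  (eliminate a^-1) = -x^3*y^2*z^2 + 2*x^4*y*z + x^2*y^3*z + x^2*y*z^3 - x^5 - x^3*y^2 - x^3*z^2 + x*y^2*z^2 - 6*x^2*y*z - y^3*z - y*z^3 + 5*x^3 + x*y^2 + 2*x*z^2 + 3*y*z - 5*x
apply: tr(a^3 b^-1 a^-2 b a b^2) = tr(b a b^2 a^3 b^-1 a^-1)*tr(a) - tr(b a b^2 a^3 b^-1)  (eliminate a^-1) = -x^4*y^2*z^2 + 2*x^5*y*z + x^3*y^3*z + x^3*y*z^3 - x^6 - x^4*y^2 - x^4*z^2 + x^2*y^2*z^2 - 7*x^3*y*z - x*y^3*z - x*y*z^3 + 6*x^4 + 2*x^2*y^2 + 2*x^2*z^2 + 5*x*y*z - 9*x^2 - y^2 + 2

-x^4*y^2*z^2 + 2*x^5*y*z + x^3*y^3*z + x^3*y*z^3 - x^6 - x^4*y^2 - x^4*z^2 + x^2*y^2*z^2 - 7*x^3*y*z - x*y^3*z - x*y*z^3 + 6*x^4 + 2*x^2*y^2 + 2*x^2*z^2 + 5*x*y*z - 9*x^2 - y^2 + 2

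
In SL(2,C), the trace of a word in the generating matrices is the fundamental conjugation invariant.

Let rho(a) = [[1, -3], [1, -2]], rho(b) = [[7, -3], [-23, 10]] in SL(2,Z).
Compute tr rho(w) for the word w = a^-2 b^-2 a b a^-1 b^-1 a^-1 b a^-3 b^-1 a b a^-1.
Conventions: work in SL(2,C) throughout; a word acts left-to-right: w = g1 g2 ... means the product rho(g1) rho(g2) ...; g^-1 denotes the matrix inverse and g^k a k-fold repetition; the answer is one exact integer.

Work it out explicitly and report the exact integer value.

67949

rho(a^-1) = [[-2, 3], [-1, 1]]
... * rho(a^-1) = [[-2, 3], [-1, 1]]  ->  [[1, -3], [1, -2]]
... * rho(b^-1) = [[10, 3], [23, 7]]  ->  [[-59, -18], [-36, -11]]
... * rho(b^-1) = [[10, 3], [23, 7]]  ->  [[-1004, -303], [-613, -185]]
... * rho(a) = [[1, -3], [1, -2]]  ->  [[-1307, 3618], [-798, 2209]]
... * rho(b) = [[7, -3], [-23, 10]]  ->  [[-92363, 40101], [-56393, 24484]]
... * rho(a^-1) = [[-2, 3], [-1, 1]]  ->  [[144625, -236988], [88302, -144695]]
... * rho(b^-1) = [[10, 3], [23, 7]]  ->  [[-4004474, -1225041], [-2444965, -747959]]
... * rho(a^-1) = [[-2, 3], [-1, 1]]  ->  [[9233989, -13238463], [5637889, -8082854]]
... * rho(b) = [[7, -3], [-23, 10]]  ->  [[369122572, -160086597], [225370865, -97742207]]
... * rho(a^-1) = [[-2, 3], [-1, 1]]  ->  [[-578158547, 947281119], [-352999523, 578370388]]
... * rho(a^-1) = [[-2, 3], [-1, 1]]  ->  [[209035975, -787194522], [127628658, -480628181]]
... * rho(a^-1) = [[-2, 3], [-1, 1]]  ->  [[369122572, -160086597], [225370865, -97742207]]
... * rho(b^-1) = [[10, 3], [23, 7]]  ->  [[9233989, -13238463], [5637889, -8082854]]
... * rho(a) = [[1, -3], [1, -2]]  ->  [[-4004474, -1225041], [-2444965, -747959]]
... * rho(b) = [[7, -3], [-23, 10]]  ->  [[144625, -236988], [88302, -144695]]
... * rho(a^-1) = [[-2, 3], [-1, 1]]  ->  [[-52262, 196887], [-31909, 120211]]
tr = -52262 + 120211 = 67949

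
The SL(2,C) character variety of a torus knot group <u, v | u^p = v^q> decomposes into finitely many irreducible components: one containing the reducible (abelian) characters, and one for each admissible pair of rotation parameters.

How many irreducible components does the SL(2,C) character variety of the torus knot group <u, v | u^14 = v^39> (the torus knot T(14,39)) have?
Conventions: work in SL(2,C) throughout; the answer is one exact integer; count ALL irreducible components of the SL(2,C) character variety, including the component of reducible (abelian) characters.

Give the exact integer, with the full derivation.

248

Gamma = < u, v | u^14 = v^39 > (torus knot T(14,39)); the central element u^14 = v^39 acts as +I or -I in any irreducible SL(2,C) representation.
On an irreducible component, tr(u) is locked at 2*cos(pi*alpha/14) for some alpha in 1..13, and tr(v) at 2*cos(pi*beta/39) for some beta in 1..38.
Consistency of u^14 = (-1)^alpha I with v^39 = (-1)^beta I forces alpha = beta (mod 2).
Enumerate parity-matched pairs: 7*19 odd-odd plus 6*19 even-even gives 247.
That is 247 components of irreducible characters, and with the reducible (abelian) component the total is 248.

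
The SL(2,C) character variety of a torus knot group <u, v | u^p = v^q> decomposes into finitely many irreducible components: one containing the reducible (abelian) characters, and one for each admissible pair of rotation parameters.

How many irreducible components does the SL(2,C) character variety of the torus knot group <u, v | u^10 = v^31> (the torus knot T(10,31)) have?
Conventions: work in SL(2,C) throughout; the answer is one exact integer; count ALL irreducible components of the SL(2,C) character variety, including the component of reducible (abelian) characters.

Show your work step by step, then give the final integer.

In the torus knot group T(10,31), u^10 = v^31 is central, so an irreducible representation sends it to +I or -I (Schur).
So on each irreducible component the traces are pinned: tr(u) = 2*cos(pi*alpha/10) with 1 <= alpha <= 9, tr(v) = 2*cos(pi*beta/31) with 1 <= beta <= 30.
The two central values (-1)^alpha I and (-1)^beta I must be the same matrix, so alpha and beta share a parity.
count pairs: odd alpha (5 choices) x odd beta (15), plus even alpha (4) x even beta (15): 5*15 + 4*15 = 135.
That is 135 components of irreducible characters, and with the reducible (abelian) component the total is 136.

136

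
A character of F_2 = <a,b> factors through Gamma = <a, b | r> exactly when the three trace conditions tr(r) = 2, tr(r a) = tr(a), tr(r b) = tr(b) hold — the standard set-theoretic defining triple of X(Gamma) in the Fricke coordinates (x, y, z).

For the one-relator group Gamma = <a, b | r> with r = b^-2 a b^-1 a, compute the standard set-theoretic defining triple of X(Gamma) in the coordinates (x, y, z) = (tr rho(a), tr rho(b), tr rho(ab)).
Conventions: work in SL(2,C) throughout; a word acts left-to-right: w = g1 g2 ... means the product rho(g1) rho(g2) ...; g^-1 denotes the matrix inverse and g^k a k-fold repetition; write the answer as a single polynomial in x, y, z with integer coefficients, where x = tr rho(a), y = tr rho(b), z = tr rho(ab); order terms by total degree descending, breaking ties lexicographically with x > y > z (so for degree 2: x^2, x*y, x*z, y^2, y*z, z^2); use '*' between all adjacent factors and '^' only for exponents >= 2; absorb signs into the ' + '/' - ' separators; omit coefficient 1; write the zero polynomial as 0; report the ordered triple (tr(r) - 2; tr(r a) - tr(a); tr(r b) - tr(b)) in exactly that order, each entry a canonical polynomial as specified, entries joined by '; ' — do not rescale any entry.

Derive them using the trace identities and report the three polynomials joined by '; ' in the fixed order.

tr(a^2) = tr(a) * tr(a) - tr(1) = x^2 - 2
use: tr(a^2 b) = tr(a) * tr(b a) - tr(b) = x*z - y
tr(a b^-1 a) = tr(a^2) * tr(b) - tr(a^2 b) = x^2*y - x*z - y
tr(a b a b) = tr(b a) * tr(b a) - tr(1)   [split at repeated b] = z^2 - 2
tr(a b^-1 a b) = tr(a b a) * tr(b) - tr(a b a b) = x*y*z - y^2 - z^2 + 2
tr(a b^-1 a b^-1) = tr(a b^-1 a) * tr(b) - tr(a b^-1 a b) = x^2*y^2 - 2*x*y*z + z^2 - 2
apply: tr(b^-2 a b^-1 a) = tr(a b^-1 a b^-1) * tr(b) - tr(a b^-1 a) = x^2*y^3 - 2*x*y^2*z - x^2*y + y*z^2 + x*z - y
tr(a^3) = tr(a) * tr(a^2) - tr(a)   [square of a] = x^3 - 3*x
use: tr(a^3 b) = tr(a) * tr(b a^2) - tr(b a)   [square of a] = x^2*z - x*y - z
tr(a b^-1 a^2) = tr(a^3) * tr(b) - tr(a^3 b)   [inverse elimination on b] = x^3*y - x^2*z - 2*x*y + z
tr(b a b) = tr(b) * tr(a b) - tr(a)   [square of b] = y*z - x
tr(a^2 b a b) = tr(a) * tr(b a b a) - tr(b a b)   [square of a] = x*z^2 - y*z - x
apply: tr(a b^-1 a^2 b) = tr(a^2 b a) * tr(b) - tr(a^2 b a b)   [inverse elimination on b] = x^2*y*z - x*y^2 - x*z^2 + x
apply: tr(a b^-1 a^2 b^-1) = tr(a b^-1 a^2) * tr(b) - tr(a b^-1 a^2 b)   [inverse elimination on b] = x^3*y^2 - 2*x^2*y*z - x*y^2 + x*z^2 + y*z - x
apply: tr(b^-2 a b^-1 a^2) = tr(a b^-1 a^2 b^-1) * tr(b) - tr(a b^-1 a^2)   [inverse elimination on b] = x^3*y^3 - 2*x^2*y^2*z - x^3*y - x*y^3 + x*y*z^2 + x^2*z + y^2*z + x*y - z
assemble the triple (tr(r) - 2; tr(r a) - x; tr(r b) - y)

x^2*y^3 - 2*x*y^2*z - x^2*y + y*z^2 + x*z - y - 2; x^3*y^3 - 2*x^2*y^2*z - x^3*y - x*y^3 + x*y*z^2 + x^2*z + y^2*z + x*y - x - z; x^2*y^2 - 2*x*y*z + z^2 - y - 2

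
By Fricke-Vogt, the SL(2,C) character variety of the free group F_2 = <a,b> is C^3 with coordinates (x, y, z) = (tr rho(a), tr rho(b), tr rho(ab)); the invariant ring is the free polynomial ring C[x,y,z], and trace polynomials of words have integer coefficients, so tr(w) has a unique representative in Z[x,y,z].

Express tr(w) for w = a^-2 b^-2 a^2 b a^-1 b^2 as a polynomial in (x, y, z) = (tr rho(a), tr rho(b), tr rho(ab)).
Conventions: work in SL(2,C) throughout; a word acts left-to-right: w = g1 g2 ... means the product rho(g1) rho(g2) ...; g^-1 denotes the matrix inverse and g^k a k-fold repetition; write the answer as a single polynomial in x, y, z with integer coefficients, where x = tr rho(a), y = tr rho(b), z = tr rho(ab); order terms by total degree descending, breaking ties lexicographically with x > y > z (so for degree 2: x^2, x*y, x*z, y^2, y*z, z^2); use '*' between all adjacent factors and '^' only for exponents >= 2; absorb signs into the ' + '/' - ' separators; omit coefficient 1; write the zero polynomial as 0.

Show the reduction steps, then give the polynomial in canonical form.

-x^4*y^4*z + x^5*y^3 + x^3*y^5 + 2*x^3*y^3*z^2 - x^2*y^4*z - x^2*y^2*z^3 - x^5*y - 5*x^3*y^3 - x^3*y*z^2 + 3*x^2*y^2*z + 5*x^3*y + x*y^3 + x*y*z^2 - 3*x*y - z

use: tr(b^2 a) = tr(b) tr(a b) - tr(a) = y*z - x
tr(b^2) = tr(b) tr(b) - tr(1) = y^2 - 2
tr(a^2 b^2) = tr(a) tr(b^2 a) - tr(b^2) = x*y*z - x^2 - y^2 + 2
use: tr(a^2 b) = tr(a) tr(b a) - tr(b) = x*z - y
apply: tr(a b^3 a) = tr(b) tr(a^2 b^2) - tr(a^2 b) = x*y^2*z - x^2*y - y^3 - x*z + 3*y
use: tr(a b^3) = tr(b) tr(a b^2) - tr(a b) = y^2*z - x*y - z
apply: tr(a^2 b^3 a) = tr(a) tr(a b^3 a) - tr(a b^3) = x^2*y^2*z - x^3*y - x*y^3 - x^2*z - y^2*z + 4*x*y + z
tr(a b a b) = tr(a b) tr(a b) - tr(1) = z^2 - 2
tr(a b a b^2) = tr(b) tr(a b a b) - tr(a b a) = y*z^2 - x*z - y
apply: tr(b^3 a b a) = tr(b) tr(a b a b^2) - tr(a b a b) = y^2*z^2 - x*y*z - y^2 - z^2 + 2
tr(b^3 a b) = tr(b) tr(b a b^2) - tr(b a b) = y^3*z - x*y^2 - 2*y*z + x
apply: tr(a^2 b^3 a b) = tr(a) tr(b^3 a b a) - tr(b^3 a b) = x*y^2*z^2 - x^2*y*z - y^3*z - x*z^2 + 2*y*z + x
use: tr(b^-1 a^2 b^3 a) = tr(a^2 b^3 a) tr(b) - tr(a^2 b^3 a b) = x^2*y^3*z - x^3*y^2 - x*y^4 - x*y^2*z^2 + 4*x*y^2 + x*z^2 - y*z - x
tr(b^2 a^-1 b^-1 a^2 b) = tr(b^-1 a^2 b^3) tr(a) - tr(b^-1 a^2 b^3 a) = -x^2*y^3*z + x^3*y^2 + x*y^4 + x*y^2*z^2 + x^2*y*z - x^3 - 5*x*y^2 - x*z^2 + y*z + 3*x
tr(a^2 b a b^2) = tr(a) tr(b a b^2 a) - tr(b a b^2) = x*y*z^2 - x^2*z - y^2*z + z
use: tr(a^2 b a b) = tr(a) tr(b a b a) - tr(b a b) = x*z^2 - y*z - x
tr(b a^2 b a b^2) = tr(b) tr(a^2 b a b^2) - tr(a^2 b a b) = x*y^2*z^2 - x^2*y*z - y^3*z - x*z^2 + 2*y*z + x
tr(a b a b a b) = tr(b a) tr(b a b a) - tr(b^-1 a^-1) = z^3 - 3*z
apply: tr(b a b^2 a b a) = tr(b) tr(a b a b a b) - tr(a b a b a) = y*z^3 - x*z^2 - 2*y*z + x
apply: tr(b a b^2 a b) = tr(b) tr(a b^2 a b) - tr(a b^2 a) = y^2*z^2 - 2*x*y*z + x^2 - 2
apply: tr(b a^2 b a b^2 a) = tr(a) tr(b a b^2 a b a) - tr(b a b^2 a b) = x*y*z^3 - x^2*z^2 - y^2*z^2 + 2
tr(a^2 b a b^2 a^-1 b) = tr(b a^2 b a b^2) tr(a) - tr(b a^2 b a b^2 a) = x^2*y^2*z^2 - x^3*y*z - x*y^3*z - x*y*z^3 + y^2*z^2 + 2*x*y*z + x^2 - 2
tr(b^2 a^-1 b^-1 a^2 b a) = tr(a^2 b a b^2 a^-1) tr(b) - tr(a^2 b a b^2 a^-1 b) = -x^2*y^2*z^2 + x^3*y*z + x*y^3*z + x*y*z^3 - 3*x*y*z - x^2 - y^2 + 2
tr(a^-1 b^-1 a^2 b a^-1 b^2) = tr(b^2 a^-1 b^-1 a^2 b) tr(a) - tr(b^2 a^-1 b^-1 a^2 b a) = -x^3*y^3*z + x^4*y^2 + x^2*y^4 + 2*x^2*y^2*z^2 - x*y^3*z - x*y*z^3 - x^4 - 5*x^2*y^2 - x^2*z^2 + 4*x*y*z + 4*x^2 + y^2 - 2
tr(a^2 b a^-1 b) = tr(b a^2 b) tr(a) - tr(b a^2 b a) = x^2*y*z - x^3 - x*y^2 - x*z^2 + y*z + 3*x
apply: tr(b^-1 a^2 b a^-1 b^2 a^-2) = tr(a^-1 b^-1 a^2 b a^-1 b^2) tr(a) - tr(a^-1 b^-1 a^2 b a^-1 b^2 a) = -x^4*y^3*z + x^5*y^2 + x^3*y^4 + 2*x^3*y^2*z^2 - x^2*y^3*z - x^2*y*z^3 - x^5 - 5*x^3*y^2 - x^3*z^2 + 3*x^2*y*z + 5*x^3 + 2*x*y^2 + x*z^2 - y*z - 5*x
tr(b^3) = tr(b) tr(b^2) - tr(b) = y^3 - 3*y
use: tr(b a^-1 b^2) = tr(b^3) tr(a) - tr(b^3 a) = x*y^3 - y^2*z - 2*x*y + z
tr(a^-2 b^-2 a^2 b a^-1 b^2) = tr(b^-1 a^2 b a^-1 b^2 a^-2) tr(b) - tr(b^-1 a^2 b a^-1 b^2 a^-2 b) = -x^4*y^4*z + x^5*y^3 + x^3*y^5 + 2*x^3*y^3*z^2 - x^2*y^4*z - x^2*y^2*z^3 - x^5*y - 5*x^3*y^3 - x^3*y*z^2 + 3*x^2*y^2*z + 5*x^3*y + x*y^3 + x*y*z^2 - 3*x*y - z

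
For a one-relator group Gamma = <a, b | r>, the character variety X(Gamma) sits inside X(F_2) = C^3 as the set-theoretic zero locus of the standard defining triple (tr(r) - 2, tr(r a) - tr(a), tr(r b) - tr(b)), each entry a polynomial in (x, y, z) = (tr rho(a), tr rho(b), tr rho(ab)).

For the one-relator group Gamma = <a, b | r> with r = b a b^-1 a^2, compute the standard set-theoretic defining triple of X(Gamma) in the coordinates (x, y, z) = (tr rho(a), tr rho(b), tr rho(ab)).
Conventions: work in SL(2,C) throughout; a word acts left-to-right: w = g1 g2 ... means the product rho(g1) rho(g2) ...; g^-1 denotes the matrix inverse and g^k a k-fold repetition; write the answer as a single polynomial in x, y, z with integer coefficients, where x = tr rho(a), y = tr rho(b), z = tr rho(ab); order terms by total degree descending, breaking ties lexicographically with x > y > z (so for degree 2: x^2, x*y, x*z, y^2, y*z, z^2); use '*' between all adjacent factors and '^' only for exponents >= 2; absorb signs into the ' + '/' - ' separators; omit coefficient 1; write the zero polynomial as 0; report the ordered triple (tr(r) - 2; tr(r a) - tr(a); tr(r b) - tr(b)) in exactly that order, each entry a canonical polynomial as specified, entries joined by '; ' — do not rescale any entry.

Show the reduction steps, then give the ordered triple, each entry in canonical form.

tr(b a^2) = tr(a) * tr(b a) - tr(b) = x*z - y
tr(a^2 b a) = tr(a) * tr(b a^2) - tr(b a) = x^2*z - x*y - z
tr(b a b a) = tr(a b) * tr(a b) - tr(1)   [split at repeated a] = z^2 - 2
tr(b a b) = tr(b) * tr(a b) - tr(a) = y*z - x
tr(a^2 b a b) = tr(a) * tr(b a b a) - tr(b a b) = x*z^2 - y*z - x
tr(b a b^-1 a^2) = tr(a^2 b a) * tr(b) - tr(a^2 b a b) = x^2*y*z - x*y^2 - x*z^2 + x
tr(a^3 b a) = tr(a) * tr(a b a^2) - tr(a b a)   [square of a] = x^3*z - x^2*y - 2*x*z + y
tr(a^3 b a b) = tr(a) * tr(b a b a^2) - tr(b a b a)   [square of a] = x^2*z^2 - x*y*z - x^2 - z^2 + 2
tr(b a b^-1 a^3) = tr(a^3 b a) * tr(b) - tr(a^3 b a b)   [inverse elimination on b] = x^3*y*z - x^2*y^2 - x^2*z^2 - x*y*z + x^2 + y^2 + z^2 - 2
tr(a^2) = tr(a) * tr(a) - tr(1)  (reduce the a square) = x^2 - 2
tr(a^3) = tr(a) * tr(a^2) - tr(a)  (reduce the a square) = x^3 - 3*x
tr(a^2 b^2 a) = tr(b) * tr(a^3 b) - tr(a^3)  (reduce the b square) = x^2*y*z - x^3 - x*y^2 - y*z + 3*x
tr(a^2 b^2 a b) = tr(b) * tr(a b a^2 b) - tr(a b a^2)  (reduce the b square) = x*y*z^2 - x^2*z - y^2*z + z
tr(b a b^-1 a^2 b) = tr(a^2 b^2 a) * tr(b) - tr(a^2 b^2 a b)  (eliminate b^-1) = x^2*y^2*z - x^3*y - x*y^3 - x*y*z^2 + x^2*z + 3*x*y - z
assemble the triple (tr(r) - 2; tr(r a) - x; tr(r b) - y)

x^2*y*z - x*y^2 - x*z^2 + x - 2; x^3*y*z - x^2*y^2 - x^2*z^2 - x*y*z + x^2 + y^2 + z^2 - x - 2; x^2*y^2*z - x^3*y - x*y^3 - x*y*z^2 + x^2*z + 3*x*y - y - z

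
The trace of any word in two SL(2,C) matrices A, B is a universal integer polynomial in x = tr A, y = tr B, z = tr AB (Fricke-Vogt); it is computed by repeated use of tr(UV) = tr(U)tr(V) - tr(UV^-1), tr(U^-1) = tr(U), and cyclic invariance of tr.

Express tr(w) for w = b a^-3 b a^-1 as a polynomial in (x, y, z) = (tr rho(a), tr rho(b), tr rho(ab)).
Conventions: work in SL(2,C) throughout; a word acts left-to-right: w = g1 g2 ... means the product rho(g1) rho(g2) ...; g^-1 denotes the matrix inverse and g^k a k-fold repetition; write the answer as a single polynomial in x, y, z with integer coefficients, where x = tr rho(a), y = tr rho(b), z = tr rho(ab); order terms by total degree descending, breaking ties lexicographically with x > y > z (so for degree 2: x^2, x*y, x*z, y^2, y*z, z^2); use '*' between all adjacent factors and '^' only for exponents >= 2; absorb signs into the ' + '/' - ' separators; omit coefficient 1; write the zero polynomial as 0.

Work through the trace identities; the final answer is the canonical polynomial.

trace(b^2) = trace(b) * trace(b) - trace(1)   [square of b] = y^2 - 2
trace(b^2 a) = trace(b) * trace(a b) - trace(a)   [square of b] = y*z - x
reduce: trace(b^2 a^-1) = trace(b^2) * trace(a) - trace(b^2 a)   [inverse elimination on a] = x*y^2 - y*z - x
trace(b a^-2 b) = trace(b^2 a^-1) * trace(a) - trace(b^2)   [inverse elimination on a] = x^2*y^2 - x*y*z - x^2 - y^2 + 2
trace(b a b a) = trace(a b) * trace(a b) - trace(1)   [split at a repeated a] = z^2 - 2
so trace(a^-1 b a b) = trace(b a b) * trace(a) - trace(b a b a)   [inverse elimination on a] = x*y*z - x^2 - z^2 + 2
so trace(b a^-2 b a) = trace(a^-1 b a b) * trace(a) - trace(a^-1 b a b a)   [inverse elimination on a] = x^2*y*z - x^3 - x*z^2 - y*z + 3*x
reduce: trace(a^-2 b a^-1 b) = trace(b a^-2 b) * trace(a) - trace(b a^-2 b a)   [inverse elimination on a] = x^3*y^2 - 2*x^2*y*z - x*y^2 + x*z^2 + y*z - x
trace(a^-1 b a^-1 b) = trace(b a^-1 b) * trace(a) - trace(b a^-1 b a)   [inverse elimination on a] = x^2*y^2 - 2*x*y*z + z^2 - 2
trace(b a^-3 b a^-1) = trace(a^-2 b a^-1 b) * trace(a) - trace(a^-2 b a^-1 b a)   [inverse elimination on a] = x^4*y^2 - 2*x^3*y*z - 2*x^2*y^2 + x^2*z^2 + 3*x*y*z - x^2 - z^2 + 2

x^4*y^2 - 2*x^3*y*z - 2*x^2*y^2 + x^2*z^2 + 3*x*y*z - x^2 - z^2 + 2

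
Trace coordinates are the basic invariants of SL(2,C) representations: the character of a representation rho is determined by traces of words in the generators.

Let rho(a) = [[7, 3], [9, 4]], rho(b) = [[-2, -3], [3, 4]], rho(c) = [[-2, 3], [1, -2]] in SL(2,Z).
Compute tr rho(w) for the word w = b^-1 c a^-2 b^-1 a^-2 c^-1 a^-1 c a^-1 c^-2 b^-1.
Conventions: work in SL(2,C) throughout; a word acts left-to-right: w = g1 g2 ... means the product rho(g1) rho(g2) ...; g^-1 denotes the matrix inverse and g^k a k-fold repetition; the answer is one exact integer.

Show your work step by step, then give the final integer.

183198434

rho(b^-1) = [[4, 3], [-3, -2]]
... * rho(c) = [[-2, 3], [1, -2]]  ->  [[-5, 6], [4, -5]]
... * rho(a^-1) = [[4, -3], [-9, 7]]  ->  [[-74, 57], [61, -47]]
... * rho(a^-1) = [[4, -3], [-9, 7]]  ->  [[-809, 621], [667, -512]]
... * rho(b^-1) = [[4, 3], [-3, -2]]  ->  [[-5099, -3669], [4204, 3025]]
... * rho(a^-1) = [[4, -3], [-9, 7]]  ->  [[12625, -10386], [-10409, 8563]]
... * rho(a^-1) = [[4, -3], [-9, 7]]  ->  [[143974, -110577], [-118703, 91168]]
... * rho(c^-1) = [[-2, -3], [-1, -2]]  ->  [[-177371, -210768], [146238, 173773]]
... * rho(a^-1) = [[4, -3], [-9, 7]]  ->  [[1187428, -943263], [-979005, 777697]]
... * rho(c) = [[-2, 3], [1, -2]]  ->  [[-3318119, 5448810], [2735707, -4492409]]
... * rho(a^-1) = [[4, -3], [-9, 7]]  ->  [[-62311766, 48096027], [51374509, -39653984]]
... * rho(c^-1) = [[-2, -3], [-1, -2]]  ->  [[76527505, 90743244], [-63095034, -74815559]]
... * rho(c^-1) = [[-2, -3], [-1, -2]]  ->  [[-243798254, -411069003], [201005627, 338916220]]
... * rho(b^-1) = [[4, 3], [-3, -2]]  ->  [[258013993, 90743244], [-212726152, -74815559]]
tr = 258013993 + -74815559 = 183198434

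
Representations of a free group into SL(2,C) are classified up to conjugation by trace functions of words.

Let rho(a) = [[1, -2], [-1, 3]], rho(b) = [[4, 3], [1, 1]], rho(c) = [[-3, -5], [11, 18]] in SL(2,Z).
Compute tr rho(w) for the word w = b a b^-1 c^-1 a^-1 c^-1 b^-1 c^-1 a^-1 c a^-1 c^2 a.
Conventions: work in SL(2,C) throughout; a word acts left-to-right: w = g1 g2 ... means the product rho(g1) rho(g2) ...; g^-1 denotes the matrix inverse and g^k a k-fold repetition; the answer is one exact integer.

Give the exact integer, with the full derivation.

-1145284732

rho(b) = [[4, 3], [1, 1]]
... * rho(a) = [[1, -2], [-1, 3]]  ->  [[1, 1], [0, 1]]
... * rho(b^-1) = [[1, -3], [-1, 4]]  ->  [[0, 1], [-1, 4]]
... * rho(c^-1) = [[18, 5], [-11, -3]]  ->  [[-11, -3], [-62, -17]]
... * rho(a^-1) = [[3, 2], [1, 1]]  ->  [[-36, -25], [-203, -141]]
... * rho(c^-1) = [[18, 5], [-11, -3]]  ->  [[-373, -105], [-2103, -592]]
... * rho(b^-1) = [[1, -3], [-1, 4]]  ->  [[-268, 699], [-1511, 3941]]
... * rho(c^-1) = [[18, 5], [-11, -3]]  ->  [[-12513, -3437], [-70549, -19378]]
... * rho(a^-1) = [[3, 2], [1, 1]]  ->  [[-40976, -28463], [-231025, -160476]]
... * rho(c) = [[-3, -5], [11, 18]]  ->  [[-190165, -307454], [-1072161, -1733443]]
... * rho(a^-1) = [[3, 2], [1, 1]]  ->  [[-877949, -687784], [-4949926, -3877765]]
... * rho(c) = [[-3, -5], [11, 18]]  ->  [[-4931777, -7990367], [-27805637, -45050140]]
... * rho(c) = [[-3, -5], [11, 18]]  ->  [[-73098706, -119167721], [-412134629, -671874335]]
... * rho(a) = [[1, -2], [-1, 3]]  ->  [[46069015, -211305751], [259739706, -1191353747]]
tr = 46069015 + -1191353747 = -1145284732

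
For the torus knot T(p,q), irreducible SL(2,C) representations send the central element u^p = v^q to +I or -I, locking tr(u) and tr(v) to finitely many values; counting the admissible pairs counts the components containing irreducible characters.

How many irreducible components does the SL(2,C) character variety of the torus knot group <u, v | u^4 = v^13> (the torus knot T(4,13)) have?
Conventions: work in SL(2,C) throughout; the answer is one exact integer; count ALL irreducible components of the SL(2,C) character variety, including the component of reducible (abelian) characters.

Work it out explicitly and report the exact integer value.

19

Gamma = < u, v | u^4 = v^13 > (torus knot T(4,13)); the central element u^4 = v^13 acts as +I or -I in any irreducible SL(2,C) representation.
So on each irreducible component the traces are pinned: tr(u) = 2*cos(pi*alpha/4) with 1 <= alpha <= 3, tr(v) = 2*cos(pi*beta/13) with 1 <= beta <= 12.
The two central values (-1)^alpha I and (-1)^beta I must be the same matrix, so alpha and beta share a parity.
Counting: 2 odd alphas x 6 odd betas + 1 even alphas x 6 even betas = 12 + 6 = 18.
That is 18 components of irreducible characters, and with the reducible (abelian) component the total is 19.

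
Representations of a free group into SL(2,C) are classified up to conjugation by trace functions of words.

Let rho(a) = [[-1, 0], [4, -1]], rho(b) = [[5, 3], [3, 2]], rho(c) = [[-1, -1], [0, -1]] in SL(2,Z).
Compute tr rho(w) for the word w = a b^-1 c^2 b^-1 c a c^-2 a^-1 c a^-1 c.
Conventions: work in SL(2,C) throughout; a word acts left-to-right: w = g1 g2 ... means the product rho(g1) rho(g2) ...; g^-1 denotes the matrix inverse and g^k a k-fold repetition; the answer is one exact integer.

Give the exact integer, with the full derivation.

rho(a) = [[-1, 0], [4, -1]]
... * rho(b^-1) = [[2, -3], [-3, 5]]  ->  [[-2, 3], [11, -17]]
... * rho(c) = [[-1, -1], [0, -1]]  ->  [[2, -1], [-11, 6]]
... * rho(c) = [[-1, -1], [0, -1]]  ->  [[-2, -1], [11, 5]]
... * rho(b^-1) = [[2, -3], [-3, 5]]  ->  [[-1, 1], [7, -8]]
... * rho(c) = [[-1, -1], [0, -1]]  ->  [[1, 0], [-7, 1]]
... * rho(a) = [[-1, 0], [4, -1]]  ->  [[-1, 0], [11, -1]]
... * rho(c^-1) = [[-1, 1], [0, -1]]  ->  [[1, -1], [-11, 12]]
... * rho(c^-1) = [[-1, 1], [0, -1]]  ->  [[-1, 2], [11, -23]]
... * rho(a^-1) = [[-1, 0], [-4, -1]]  ->  [[-7, -2], [81, 23]]
... * rho(c) = [[-1, -1], [0, -1]]  ->  [[7, 9], [-81, -104]]
... * rho(a^-1) = [[-1, 0], [-4, -1]]  ->  [[-43, -9], [497, 104]]
... * rho(c) = [[-1, -1], [0, -1]]  ->  [[43, 52], [-497, -601]]
tr = 43 + -601 = -558

-558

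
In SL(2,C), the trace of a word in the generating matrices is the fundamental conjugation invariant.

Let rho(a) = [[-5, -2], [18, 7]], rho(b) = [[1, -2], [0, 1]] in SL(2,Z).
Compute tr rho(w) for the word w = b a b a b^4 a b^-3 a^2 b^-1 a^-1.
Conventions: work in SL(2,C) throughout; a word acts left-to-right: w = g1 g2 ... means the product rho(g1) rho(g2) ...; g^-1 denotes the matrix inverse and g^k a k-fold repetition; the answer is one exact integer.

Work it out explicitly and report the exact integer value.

1350943634

rho(b) = [[1, -2], [0, 1]]
... * rho(a) = [[-5, -2], [18, 7]]  ->  [[-41, -16], [18, 7]]
... * rho(b) = [[1, -2], [0, 1]]  ->  [[-41, 66], [18, -29]]
... * rho(a) = [[-5, -2], [18, 7]]  ->  [[1393, 544], [-612, -239]]
... * rho(b) = [[1, -2], [0, 1]]  ->  [[1393, -2242], [-612, 985]]
... * rho(b) = [[1, -2], [0, 1]]  ->  [[1393, -5028], [-612, 2209]]
... * rho(b) = [[1, -2], [0, 1]]  ->  [[1393, -7814], [-612, 3433]]
... * rho(b) = [[1, -2], [0, 1]]  ->  [[1393, -10600], [-612, 4657]]
... * rho(a) = [[-5, -2], [18, 7]]  ->  [[-197765, -76986], [86886, 33823]]
... * rho(b^-1) = [[1, 2], [0, 1]]  ->  [[-197765, -472516], [86886, 207595]]
... * rho(b^-1) = [[1, 2], [0, 1]]  ->  [[-197765, -868046], [86886, 381367]]
... * rho(b^-1) = [[1, 2], [0, 1]]  ->  [[-197765, -1263576], [86886, 555139]]
... * rho(a) = [[-5, -2], [18, 7]]  ->  [[-21755543, -8449502], [9558072, 3712201]]
... * rho(a) = [[-5, -2], [18, 7]]  ->  [[-43313321, -15635428], [19029258, 6869263]]
... * rho(b^-1) = [[1, 2], [0, 1]]  ->  [[-43313321, -102262070], [19029258, 44927779]]
... * rho(a^-1) = [[7, 2], [-18, -5]]  ->  [[1537524013, 424683708], [-675495216, -186580379]]
tr = 1537524013 + -186580379 = 1350943634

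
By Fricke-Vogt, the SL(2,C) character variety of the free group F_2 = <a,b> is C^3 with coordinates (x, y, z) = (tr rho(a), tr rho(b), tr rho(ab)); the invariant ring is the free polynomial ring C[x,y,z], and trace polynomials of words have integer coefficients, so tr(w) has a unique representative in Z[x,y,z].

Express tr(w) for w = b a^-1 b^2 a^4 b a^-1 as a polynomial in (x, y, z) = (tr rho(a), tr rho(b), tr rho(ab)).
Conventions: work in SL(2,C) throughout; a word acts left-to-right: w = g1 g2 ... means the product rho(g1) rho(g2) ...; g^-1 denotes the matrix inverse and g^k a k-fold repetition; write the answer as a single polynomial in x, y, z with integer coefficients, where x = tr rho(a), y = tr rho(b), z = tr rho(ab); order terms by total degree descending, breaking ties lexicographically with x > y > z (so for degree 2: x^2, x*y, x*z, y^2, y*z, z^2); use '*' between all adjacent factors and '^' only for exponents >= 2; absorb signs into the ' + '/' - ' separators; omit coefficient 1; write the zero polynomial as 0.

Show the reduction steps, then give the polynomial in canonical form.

x^5*y^3*z - x^6*y^2 - x^4*y^4 - 2*x^4*y^2*z^2 + x^5*y*z + x^3*y*z^3 + 5*x^4*y^2 + x^2*y^4 + 3*x^2*y^2*z^2 - 7*x^3*y*z - 2*x*y^3*z - 2*x*y*z^3 + x^4 - 3*x^2*y^2 + x^2*z^2 + y^2*z^2 + 7*x*y*z - 4*x^2 - y^2 - z^2 + 2

tr(b^2 a) = tr(b) * tr(a b) - tr(a) = y*z - x
tr(b^2) = tr(b) * tr(b) - tr(1) = y^2 - 2
tr(b^2 a^2) = tr(a) * tr(b^2 a) - tr(b^2) = x*y*z - x^2 - y^2 + 2
tr(a b^2 a^2) = tr(a) * tr(b^2 a^2) - tr(b^2 a) = x^2*y*z - x^3 - x*y^2 - y*z + 3*x
tr(a^4 b^2) = tr(a) * tr(a b^2 a^2) - tr(a b^2 a) = x^3*y*z - x^4 - x^2*y^2 - 2*x*y*z + 4*x^2 + y^2 - 2
tr(a b a) = tr(a) * tr(b a) - tr(b) = x*z - y
tr(a b a^2) = tr(a) * tr(a b a) - tr(a b) = x^2*z - x*y - z
tr(a^4 b) = tr(a) * tr(a b a^2) - tr(a b a) = x^3*z - x^2*y - 2*x*z + y
tr(b^2 a^4 b) = tr(b) * tr(a^4 b^2) - tr(a^4 b) = x^3*y^2*z - x^4*y - x^2*y^3 - x^3*z - 2*x*y^2*z + 5*x^2*y + y^3 + 2*x*z - 3*y
tr(b^2 a^4 b^2) = tr(b) * tr(b^2 a^4 b) - tr(b^2 a^4) = x^3*y^3*z - x^4*y^2 - x^2*y^4 - 2*x^3*y*z - 2*x*y^3*z + x^4 + 6*x^2*y^2 + y^4 + 4*x*y*z - 4*x^2 - 4*y^2 + 2
tr(b a b a) = tr(a b) * tr(a b) - tr(1)   [split at repeated a] = z^2 - 2
tr(a b a^2 b) = tr(a) * tr(b a b a) - tr(b a b) = x*z^2 - y*z - x
tr(a b^2 a b a) = tr(b) * tr(a b a^2 b) - tr(a b a^2) = x*y*z^2 - x^2*z - y^2*z + z
tr(a b^2 a b) = tr(b) * tr(a b a b) - tr(a b a) = y*z^2 - x*z - y
tr(b^2 a b a^3) = tr(a) * tr(a b^2 a b a) - tr(a b^2 a b) = x^2*y*z^2 - x^3*z - x*y^2*z - y*z^2 + 2*x*z + y
tr(a^4 b^2 a b) = tr(a) * tr(b^2 a b a^3) - tr(b^2 a b a^2) = x^3*y*z^2 - x^4*z - x^2*y^2*z - 2*x*y*z^2 + 3*x^2*z + y^2*z + x*y - z
tr(a^5 b) = tr(a) * tr(a b a^3) - tr(a b a^2) = x^4*z - x^3*y - 3*x^2*z + 2*x*y + z
tr(a^2) = tr(a) * tr(a) - tr(1) = x^2 - 2
tr(a^3) = tr(a) * tr(a^2) - tr(a) = x^3 - 3*x
tr(a^4) = tr(a) * tr(a^3) - tr(a^2) = x^4 - 4*x^2 + 2
tr(a^5) = tr(a) * tr(a^4) - tr(a^3) = x^5 - 5*x^3 + 5*x
tr(a^4 b^2 a) = tr(b) * tr(a^5 b) - tr(a^5) = x^4*y*z - x^5 - x^3*y^2 - 3*x^2*y*z + 5*x^3 + 2*x*y^2 + y*z - 5*x
tr(b^2 a^4 b^2 a) = tr(b) * tr(a^4 b^2 a b) - tr(a^4 b^2 a) = x^3*y^2*z^2 - 2*x^4*y*z - x^2*y^3*z + x^5 + x^3*y^2 - 2*x*y^2*z^2 + 6*x^2*y*z + y^3*z - 5*x^3 - x*y^2 - 2*y*z + 5*x
tr(b a^-1 b^2 a^4 b) = tr(b^2 a^4 b^2) * tr(a) - tr(b^2 a^4 b^2 a) = x^4*y^3*z - x^5*y^2 - x^3*y^4 - x^3*y^2*z^2 - x^2*y^3*z + 5*x^3*y^2 + x*y^4 + 2*x*y^2*z^2 - 2*x^2*y*z - y^3*z + x^3 - 3*x*y^2 + 2*y*z - 3*x
tr(b a^2 b a b) = tr(b) * tr(a^2 b a b) - tr(a^2 b a) = x*y*z^2 - x^2*z - y^2*z + z
tr(b a b^3 a^2) = tr(b) * tr(b a^2 b a b) - tr(b a^2 b a) = x*y^2*z^2 - x^2*y*z - y^3*z - x*z^2 + 2*y*z + x
tr(b a b^3 a) = tr(b) * tr(b a b a b) - tr(b a b a) = y^2*z^2 - x*y*z - y^2 - z^2 + 2
tr(b a b^3 a^3) = tr(a) * tr(b a b^3 a^2) - tr(b a b^3 a) = x^2*y^2*z^2 - x^3*y*z - x*y^3*z - x^2*z^2 - y^2*z^2 + 3*x*y*z + x^2 + y^2 + z^2 - 2
tr(b^2 a^4 b a b) = tr(a) * tr(b a b^3 a^3) - tr(b a b^3 a^2) = x^3*y^2*z^2 - x^4*y*z - x^2*y^3*z - x^3*z^2 - 2*x*y^2*z^2 + 4*x^2*y*z + y^3*z + x^3 + x*y^2 + 2*x*z^2 - 2*y*z - 3*x
tr(b a b a b a) = tr(b a b a) * tr(b a) - tr(a b)   [split at repeated b] = z^3 - 3*z
tr(a b a b a b a) = tr(a) * tr(b a b a b a) - tr(b a b a b) = x*z^3 - y*z^2 - 2*x*z + y
tr(a^3 b a b a b) = tr(a) * tr(a b a b a b a) - tr(a b a b a b) = x^2*z^3 - x*y*z^2 - 2*x^2*z - z^3 + x*y + 3*z
tr(a b a b a^2) = tr(a) * tr(a b a b a) - tr(a b a b) = x^2*z^2 - x*y*z - x^2 - z^2 + 2
tr(a^3 b a b a) = tr(a) * tr(a b a b a^2) - tr(a b a b a) = x^3*z^2 - x^2*y*z - x^3 - 2*x*z^2 + y*z + 3*x
tr(a^2 b a b a b^2 a) = tr(b) * tr(a^3 b a b a b) - tr(a^3 b a b a) = x^2*y*z^3 - x^3*z^2 - x*y^2*z^2 - x^2*y*z - y*z^3 + x^3 + x*y^2 + 2*x*z^2 + 2*y*z - 3*x
tr(a^2 b a b a b^2) = tr(b) * tr(a^2 b a b a b) - tr(a^2 b a b a) = x*y*z^3 - x^2*z^2 - y^2*z^2 - x*y*z + x^2 + y^2 + z^2 - 2
tr(b^2 a^4 b a b a) = tr(a) * tr(a^2 b a b a b^2 a) - tr(a^2 b a b a b^2) = x^3*y*z^3 - x^4*z^2 - x^2*y^2*z^2 - x^3*y*z - 2*x*y*z^3 + x^4 + x^2*y^2 + 3*x^2*z^2 + y^2*z^2 + 3*x*y*z - 4*x^2 - y^2 - z^2 + 2
tr(b a^-1 b^2 a^4 b a) = tr(b^2 a^4 b a b) * tr(a) - tr(b^2 a^4 b a b a) = x^4*y^2*z^2 - x^5*y*z - x^3*y^3*z - x^3*y*z^3 - x^2*y^2*z^2 + 5*x^3*y*z + x*y^3*z + 2*x*y*z^3 - x^2*z^2 - y^2*z^2 - 5*x*y*z + x^2 + y^2 + z^2 - 2
tr(b a^-1 b^2 a^4 b a^-1) = tr(b a^-1 b^2 a^4 b) * tr(a) - tr(b a^-1 b^2 a^4 b a) = x^5*y^3*z - x^6*y^2 - x^4*y^4 - 2*x^4*y^2*z^2 + x^5*y*z + x^3*y*z^3 + 5*x^4*y^2 + x^2*y^4 + 3*x^2*y^2*z^2 - 7*x^3*y*z - 2*x*y^3*z - 2*x*y*z^3 + x^4 - 3*x^2*y^2 + x^2*z^2 + y^2*z^2 + 7*x*y*z - 4*x^2 - y^2 - z^2 + 2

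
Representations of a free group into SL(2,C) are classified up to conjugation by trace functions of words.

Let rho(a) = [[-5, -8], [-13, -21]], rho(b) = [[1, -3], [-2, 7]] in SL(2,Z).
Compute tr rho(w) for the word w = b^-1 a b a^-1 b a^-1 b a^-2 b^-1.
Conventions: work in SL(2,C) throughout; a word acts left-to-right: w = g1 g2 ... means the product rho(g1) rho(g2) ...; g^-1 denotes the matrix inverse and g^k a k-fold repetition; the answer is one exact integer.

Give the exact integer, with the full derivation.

rho(b^-1) = [[7, 3], [2, 1]]
... * rho(a) = [[-5, -8], [-13, -21]]  ->  [[-74, -119], [-23, -37]]
... * rho(b) = [[1, -3], [-2, 7]]  ->  [[164, -611], [51, -190]]
... * rho(a^-1) = [[-21, 8], [13, -5]]  ->  [[-11387, 4367], [-3541, 1358]]
... * rho(b) = [[1, -3], [-2, 7]]  ->  [[-20121, 64730], [-6257, 20129]]
... * rho(a^-1) = [[-21, 8], [13, -5]]  ->  [[1264031, -484618], [393074, -150701]]
... * rho(b) = [[1, -3], [-2, 7]]  ->  [[2233267, -7184419], [694476, -2234129]]
... * rho(a^-1) = [[-21, 8], [13, -5]]  ->  [[-140296054, 53788231], [-43627673, 16726453]]
... * rho(a^-1) = [[-21, 8], [13, -5]]  ->  [[3645464137, -1391309587], [1133625022, -432653649]]
... * rho(b^-1) = [[7, 3], [2, 1]]  ->  [[22735629785, 9545082824], [7070067856, 2968221417]]
tr = 22735629785 + 2968221417 = 25703851202

25703851202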